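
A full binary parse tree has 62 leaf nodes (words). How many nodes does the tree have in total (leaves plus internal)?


Leaf nodes (terminals): 62
Internal nodes = n - 1 = 62 - 1 = 61
Total = leaves + internal = 62 + 61 = 123

123


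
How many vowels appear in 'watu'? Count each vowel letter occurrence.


Scanning each character of 'watu':
  Position 1: 'w' -> consonant (running count: 0)
  Position 2: 'a' -> vowel (running count: 1)
  Position 3: 't' -> consonant (running count: 1)
  Position 4: 'u' -> vowel (running count: 2)
Total vowels: 2

2


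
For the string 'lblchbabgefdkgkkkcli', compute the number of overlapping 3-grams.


String 'lblchbabgefdkgkkkcli' has length L = 20.
Number of overlapping n-grams = L - n + 1
Substituting: 20 - 3 + 1 = 18

18


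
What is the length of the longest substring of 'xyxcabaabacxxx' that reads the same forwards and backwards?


Scanning 'xyxcabaabacxxx' for palindromic substrings.
Substring at positions 2-11: 'xcabaabacx'.
Check: reverse('xcabaabacx') = 'xcabaabacx' -> palindrome confirmed.
Neighbouring characters ('y' / 'x') break symmetry, so it cannot extend further.
No longer palindromic substring exists; longest length = 10

10


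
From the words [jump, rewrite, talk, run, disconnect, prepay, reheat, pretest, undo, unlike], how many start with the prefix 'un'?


Checking each word for prefix 'un':
  'jump' -> no (count: 0)
  'rewrite' -> no (count: 0)
  'talk' -> no (count: 0)
  'run' -> no (count: 0)
  'disconnect' -> no (count: 0)
  'prepay' -> no (count: 0)
  'reheat' -> no (count: 0)
  'pretest' -> no (count: 0)
  'undo' -> YES, starts with 'un' (count: 1)
  'unlike' -> YES, starts with 'un' (count: 2)
Total with prefix 'un': 2

2


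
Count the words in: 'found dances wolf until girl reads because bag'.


Counting words by splitting on spaces:
  Word 1: 'found'
  Word 2: 'dances'
  Word 3: 'wolf'
  Word 4: 'until'
  Word 5: 'girl'
  Word 6: 'reads'
  Word 7: 'because'
  Word 8: 'bag'
Total words: 8

8


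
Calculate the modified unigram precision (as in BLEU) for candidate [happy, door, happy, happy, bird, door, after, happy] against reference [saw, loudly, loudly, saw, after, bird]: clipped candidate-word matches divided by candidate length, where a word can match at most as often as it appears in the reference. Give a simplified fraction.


Reference word counts: {'after': 1, 'bird': 1, 'loudly': 2, 'saw': 2}
Checking each candidate word (with clipping):
  'happy' -> not in reference -> no match (matches: 0)
  'door' -> not in reference -> no match (matches: 0)
  'happy' -> not in reference -> no match (matches: 0)
  'happy' -> not in reference -> no match (matches: 0)
  'bird' -> in reference (ref count 1, used 1/1) -> match (matches: 1)
  'door' -> not in reference -> no match (matches: 1)
  'after' -> in reference (ref count 1, used 1/1) -> match (matches: 2)
  'happy' -> not in reference -> no match (matches: 2)
Clipped matches: 2, Candidate length: 8
Precision = 2/8 = 1/4

1/4


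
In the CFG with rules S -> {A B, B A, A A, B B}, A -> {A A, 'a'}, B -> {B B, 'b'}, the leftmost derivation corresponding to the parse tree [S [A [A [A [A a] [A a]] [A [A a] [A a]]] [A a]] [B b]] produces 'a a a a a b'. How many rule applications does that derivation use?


Every bracketed nonterminal node [X ...] in the tree is produced by exactly one rule application.
Reading the tree off as a leftmost derivation:
  Step 1: S  =>  A B   (applied S -> A B)
  Step 2: A B  =>  A A B   (applied A -> A A)
  Step 3: A A B  =>  A A A B   (applied A -> A A)
  Step 4: A A A B  =>  A A A A B   (applied A -> A A)
  Step 5: A A A A B  =>  a A A A B   (applied A -> a)
  Step 6: a A A A B  =>  a a A A B   (applied A -> a)
  Step 7: a a A A B  =>  a a A A A B   (applied A -> A A)
  Step 8: a a A A A B  =>  a a a A A B   (applied A -> a)
  Step 9: a a a A A B  =>  a a a a A B   (applied A -> a)
  Step 10: a a a a A B  =>  a a a a a B   (applied A -> a)
  Step 11: a a a a a B  =>  a a a a a b   (applied B -> b)
Final yield: a a a a a b
Total rewrite steps: 11

11


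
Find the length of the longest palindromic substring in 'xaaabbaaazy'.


Scanning 'xaaabbaaazy' for palindromic substrings.
Substring at positions 1-8: 'aaabbaaa'.
Check: reverse('aaabbaaa') = 'aaabbaaa' -> palindrome confirmed.
Neighbouring characters ('x' / 'z') break symmetry, so it cannot extend further.
No longer palindromic substring exists; longest length = 8

8


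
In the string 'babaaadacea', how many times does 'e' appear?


Scanning 'babaaadacea' for 'e':
  Position 9: 'e' -> MATCH (count: 1)
Total occurrences of 'e': 1

1


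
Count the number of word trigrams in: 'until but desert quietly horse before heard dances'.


Word trigrams from [8] words:
  Trigram 1: (until but desert)
  Trigram 2: (but desert quietly)
  Trigram 3: (desert quietly horse)
  Trigram 4: (quietly horse before)
  Trigram 5: (horse before heard)
  Trigram 6: (before heard dances)
Total word trigrams: 8 - 2 = 6

6


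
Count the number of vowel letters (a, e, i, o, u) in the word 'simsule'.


Scanning each character of 'simsule':
  Position 1: 's' -> consonant (running count: 0)
  Position 2: 'i' -> vowel (running count: 1)
  Position 3: 'm' -> consonant (running count: 1)
  Position 4: 's' -> consonant (running count: 1)
  Position 5: 'u' -> vowel (running count: 2)
  Position 6: 'l' -> consonant (running count: 2)
  Position 7: 'e' -> vowel (running count: 3)
Total vowels: 3

3


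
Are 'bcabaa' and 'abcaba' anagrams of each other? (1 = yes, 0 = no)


Sort characters of 'bcabaa': 'aaabbc'
Sort characters of 'abcaba': 'aaabbc'
Sorted forms match -> they ARE anagrams
Result: 1

1


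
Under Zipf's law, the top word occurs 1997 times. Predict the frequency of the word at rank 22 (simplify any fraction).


Zipf's law: freq(rank) = f1 / rank
f1 = 1997, rank = 22
freq = 1997 / 22
GCD(1997, 22) = 1
Simplified: 1997/22

1997/22


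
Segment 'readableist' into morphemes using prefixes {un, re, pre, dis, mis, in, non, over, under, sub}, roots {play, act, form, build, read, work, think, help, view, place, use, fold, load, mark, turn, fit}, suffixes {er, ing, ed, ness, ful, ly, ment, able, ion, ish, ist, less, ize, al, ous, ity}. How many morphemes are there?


Segmenting 'readableist' against the inventory:
  'read' -> root (morpheme 1)
  'able' -> suffix (morpheme 2)
  'ist' -> suffix (morpheme 3)
Total morphemes: 3

3


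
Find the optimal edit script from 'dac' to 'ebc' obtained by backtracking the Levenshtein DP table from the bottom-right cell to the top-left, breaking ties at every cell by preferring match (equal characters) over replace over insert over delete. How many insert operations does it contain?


Edit distance = 2. Backtracking from cell (3, 3) with preference match > replace > insert > delete,
then listing the resulting alignment 'dac' -> 'ebc' left to right:
  Step 1: replace d->e
  Step 2: replace a->b
  Step 3: keep 'c'
Total insertions: 0

0


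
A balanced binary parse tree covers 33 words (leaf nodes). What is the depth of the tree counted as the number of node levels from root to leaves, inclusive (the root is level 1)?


In a balanced binary tree with n leaves the deepest leaf is ceil(log2(n)) edges below the root,
so counting node levels inclusive of root and leaves gives ceil(log2(n)) + 1 levels.
log2(33) = 5.0444
ceil(5.0444) = 6
levels = 6 + 1 = 7

7


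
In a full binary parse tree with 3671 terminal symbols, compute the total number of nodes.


Leaf nodes (terminals): 3671
Internal nodes = n - 1 = 3671 - 1 = 3670
Total = leaves + internal = 3671 + 3670 = 7341

7341


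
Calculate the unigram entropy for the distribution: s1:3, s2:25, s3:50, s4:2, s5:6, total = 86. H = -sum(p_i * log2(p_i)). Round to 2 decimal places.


Computing entropy H = -sum(p_i * log2(p_i)):
  s1: p = 3/86 = 0.0349, -p*log2(p) = 0.1689
  s2: p = 25/86 = 0.2907, -p*log2(p) = 0.5181
  s3: p = 50/86 = 0.5814, -p*log2(p) = 0.4549
  s4: p = 2/86 = 0.0233, -p*log2(p) = 0.1262
  s5: p = 6/86 = 0.0698, -p*log2(p) = 0.2680
H = sum of terms = 1.5361
Rounded to 2 decimals: 1.54

1.54


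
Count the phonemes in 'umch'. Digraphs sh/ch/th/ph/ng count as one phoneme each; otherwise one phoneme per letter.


Parsing 'umch' greedily, digraphs first:
  'u' -> vowel phoneme (phonemes so far: 1)
  'm' -> consonant phoneme (phonemes so far: 2)
  'ch' -> digraph (1 consonant phoneme) (phonemes so far: 3)
Total phonemes: 3

3


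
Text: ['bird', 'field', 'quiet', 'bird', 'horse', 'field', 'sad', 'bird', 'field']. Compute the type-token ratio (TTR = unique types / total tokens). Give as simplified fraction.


Tokens: 9
Unique types: ('bird', 'field', 'horse', 'quiet', 'sad') = 5
TTR = 5/9
Already in lowest terms.

5/9


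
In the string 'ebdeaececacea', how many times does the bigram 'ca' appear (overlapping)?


Scanning 'ebdeaececacea' for bigram 'ca':
  Position 0: 'eb' -> no
  Position 1: 'bd' -> no
  Position 2: 'de' -> no
  Position 3: 'ea' -> no
  Position 4: 'ae' -> no
  Position 5: 'ec' -> no
  Position 6: 'ce' -> no
  Position 7: 'ec' -> no
  Position 8: 'ca' -> MATCH
  Position 9: 'ac' -> no
  Position 10: 'ce' -> no
  Position 11: 'ea' -> no
Total matches: 1

1


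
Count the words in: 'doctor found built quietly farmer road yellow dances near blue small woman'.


Counting words by splitting on spaces:
  Word 1: 'doctor'
  Word 2: 'found'
  Word 3: 'built'
  Word 4: 'quietly'
  Word 5: 'farmer'
  Word 6: 'road'
  Word 7: 'yellow'
  Word 8: 'dances'
  Word 9: 'near'
  Word 10: 'blue'
  Word 11: 'small'
  Word 12: 'woman'
Total words: 12

12


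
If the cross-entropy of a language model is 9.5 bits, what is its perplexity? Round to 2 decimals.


Perplexity formula: PP = 2^H
H = 9.5
PP = 2^9.5
Decompose: 2^9.5 = 2^9 * 2^0.5 = 2^9 * sqrt(2)
2^9 = 512, sqrt(2) ~ 1.4142136
PP ~ 512 * 1.4142136 = 724.0773632
Rounded to 2 decimals: 724.08

724.08


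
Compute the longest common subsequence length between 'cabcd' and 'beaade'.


DP table for LCS of 'cabcd' and 'beaade':
       b  e  a  a  d  e
    0  0  0  0  0  0  0
  c 0  0  0  0  0  0  0
  a 0  0  0  1  1  1  1
  b 0  1  1  1  1  1  1
  c 0  1  1  1  1  1  1
  d 0  1  1  1  1  2  2
LCS: 'ad'
LCS length = 2

2


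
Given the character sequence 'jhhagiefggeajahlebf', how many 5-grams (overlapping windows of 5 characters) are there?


String 'jhhagiefggeajahlebf' has length L = 19.
Number of overlapping n-grams = L - n + 1
Substituting: 19 - 5 + 1 = 15

15


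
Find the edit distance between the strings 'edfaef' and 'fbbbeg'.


Building DP table for s1='edfaef' (len 6) and s2='fbbbeg' (len 6):
       f  b  b  b  e  g
    0  1  2  3  4  5  6
  e 1  1  2  3  4  4  5
  d 2  2  2  3  4  5  5
  f 3  2  3  3  4  5  6
  a 4  3  3  4  4  5  6
  e 5  4  4  4  5  4  5
  f 6  5  5  5  5  5  5
Edit distance = dp[6][6] = 5

5


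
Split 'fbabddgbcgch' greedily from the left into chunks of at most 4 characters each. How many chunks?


'fbabddgbcgch' has 12 characters.
Chunking with max size 4:
  Chunk 1: 'fbab' (positions 0-3)
  Chunk 2: 'ddgb' (positions 4-7)
  Chunk 3: 'cgch' (positions 8-11)
Total chunks: ceil(12 / 4) = 3

3


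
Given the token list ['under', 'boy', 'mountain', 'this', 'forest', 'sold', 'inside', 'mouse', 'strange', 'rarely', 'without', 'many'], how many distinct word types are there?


Listing all tokens and tracking unique types:
  Token 1: 'under' -> NEW (unique so far: 1)
  Token 2: 'boy' -> NEW (unique so far: 2)
  Token 3: 'mountain' -> NEW (unique so far: 3)
  Token 4: 'this' -> NEW (unique so far: 4)
  Token 5: 'forest' -> NEW (unique so far: 5)
  Token 6: 'sold' -> NEW (unique so far: 6)
  Token 7: 'inside' -> NEW (unique so far: 7)
  Token 8: 'mouse' -> NEW (unique so far: 8)
  Token 9: 'strange' -> NEW (unique so far: 9)
  Token 10: 'rarely' -> NEW (unique so far: 10)
  Token 11: 'without' -> NEW (unique so far: 11)
  Token 12: 'many' -> NEW (unique so far: 12)
Unique types: ('boy', 'forest', 'inside', 'many', 'mountain', 'mouse', 'rarely', 'sold', 'strange', 'this', 'under', 'without')
Vocabulary size: 12

12


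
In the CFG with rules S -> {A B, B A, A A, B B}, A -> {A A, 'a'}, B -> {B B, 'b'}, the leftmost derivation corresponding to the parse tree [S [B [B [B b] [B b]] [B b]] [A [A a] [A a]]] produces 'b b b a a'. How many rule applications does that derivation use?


Every bracketed nonterminal node [X ...] in the tree is produced by exactly one rule application.
Reading the tree off as a leftmost derivation:
  Step 1: S  =>  B A   (applied S -> B A)
  Step 2: B A  =>  B B A   (applied B -> B B)
  Step 3: B B A  =>  B B B A   (applied B -> B B)
  Step 4: B B B A  =>  b B B A   (applied B -> b)
  Step 5: b B B A  =>  b b B A   (applied B -> b)
  Step 6: b b B A  =>  b b b A   (applied B -> b)
  Step 7: b b b A  =>  b b b A A   (applied A -> A A)
  Step 8: b b b A A  =>  b b b a A   (applied A -> a)
  Step 9: b b b a A  =>  b b b a a   (applied A -> a)
Final yield: b b b a a
Total rewrite steps: 9

9


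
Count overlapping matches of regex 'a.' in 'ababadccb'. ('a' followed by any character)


Pattern: a. means 'a' followed by any character.
Scanning 'ababadccb' position-by-position:
  Pos 0: window 'ab' -> MATCH
  Pos 1: window 'ba' -> no
  Pos 2: window 'ab' -> MATCH
  Pos 3: window 'ba' -> no
  Pos 4: window 'ad' -> MATCH
  Pos 5: window 'dc' -> no
  Pos 6: window 'cc' -> no
  Pos 7: window 'cb' -> no
  Pos 8: window 'b' -> no
Total matches: 3

3


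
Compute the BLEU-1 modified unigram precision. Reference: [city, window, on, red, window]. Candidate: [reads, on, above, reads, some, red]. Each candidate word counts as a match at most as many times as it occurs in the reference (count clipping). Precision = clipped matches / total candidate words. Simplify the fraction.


Reference word counts: {'city': 1, 'on': 1, 'red': 1, 'window': 2}
Checking each candidate word (with clipping):
  'reads' -> not in reference -> no match (matches: 0)
  'on' -> in reference (ref count 1, used 1/1) -> match (matches: 1)
  'above' -> not in reference -> no match (matches: 1)
  'reads' -> not in reference -> no match (matches: 1)
  'some' -> not in reference -> no match (matches: 1)
  'red' -> in reference (ref count 1, used 1/1) -> match (matches: 2)
Clipped matches: 2, Candidate length: 6
Precision = 2/6 = 1/3

1/3


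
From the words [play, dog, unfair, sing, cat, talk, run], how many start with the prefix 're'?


Checking each word for prefix 're':
  'play' -> no (count: 0)
  'dog' -> no (count: 0)
  'unfair' -> no (count: 0)
  'sing' -> no (count: 0)
  'cat' -> no (count: 0)
  'talk' -> no (count: 0)
  'run' -> no (count: 0)
Total with prefix 're': 0

0


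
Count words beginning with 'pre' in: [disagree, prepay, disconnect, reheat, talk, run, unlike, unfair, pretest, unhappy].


Checking each word for prefix 'pre':
  'disagree' -> no (count: 0)
  'prepay' -> YES, starts with 'pre' (count: 1)
  'disconnect' -> no (count: 1)
  'reheat' -> no (count: 1)
  'talk' -> no (count: 1)
  'run' -> no (count: 1)
  'unlike' -> no (count: 1)
  'unfair' -> no (count: 1)
  'pretest' -> YES, starts with 'pre' (count: 2)
  'unhappy' -> no (count: 2)
Total with prefix 'pre': 2

2


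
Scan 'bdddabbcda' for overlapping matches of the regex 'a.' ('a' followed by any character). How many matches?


Pattern: a. means 'a' followed by any character.
Scanning 'bdddabbcda' position-by-position:
  Pos 0: window 'bd' -> no
  Pos 1: window 'dd' -> no
  Pos 2: window 'dd' -> no
  Pos 3: window 'da' -> no
  Pos 4: window 'ab' -> MATCH
  Pos 5: window 'bb' -> no
  Pos 6: window 'bc' -> no
  Pos 7: window 'cd' -> no
  Pos 8: window 'da' -> no
  Pos 9: window 'a' -> no
Total matches: 1

1


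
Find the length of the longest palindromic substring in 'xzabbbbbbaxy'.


Scanning 'xzabbbbbbaxy' for palindromic substrings.
Substring at positions 2-9: 'abbbbbba'.
Check: reverse('abbbbbba') = 'abbbbbba' -> palindrome confirmed.
Neighbouring characters ('z' / 'x') break symmetry, so it cannot extend further.
No longer palindromic substring exists; longest length = 8

8


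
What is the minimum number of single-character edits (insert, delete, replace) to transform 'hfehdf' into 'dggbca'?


Building DP table for s1='hfehdf' (len 6) and s2='dggbca' (len 6):
       d  g  g  b  c  a
    0  1  2  3  4  5  6
  h 1  1  2  3  4  5  6
  f 2  2  2  3  4  5  6
  e 3  3  3  3  4  5  6
  h 4  4  4  4  4  5  6
  d 5  4  5  5  5  5  6
  f 6  5  5  6  6  6  6
Edit distance = dp[6][6] = 6

6


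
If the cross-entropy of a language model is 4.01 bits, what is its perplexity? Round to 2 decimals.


Perplexity formula: PP = 2^H
H = 4.01
PP = 2^4.01
Decompose: 2^4.01 = 2^4 * 2^0.01
2^4 = 16, 2^0.01 ~ 1.0069556
PP ~ 16 * 1.0069556 = 16.1112896
Rounded to 2 decimals: 16.11

16.11


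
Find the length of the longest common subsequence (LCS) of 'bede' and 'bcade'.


DP table for LCS of 'bede' and 'bcade':
       b  c  a  d  e
    0  0  0  0  0  0
  b 0  1  1  1  1  1
  e 0  1  1  1  1  2
  d 0  1  1  1  2  2
  e 0  1  1  1  2  3
LCS: 'bde'
LCS length = 3

3


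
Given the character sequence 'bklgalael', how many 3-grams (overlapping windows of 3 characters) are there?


String 'bklgalael' has length L = 9.
Number of overlapping n-grams = L - n + 1
Substituting: 9 - 3 + 1 = 7

7


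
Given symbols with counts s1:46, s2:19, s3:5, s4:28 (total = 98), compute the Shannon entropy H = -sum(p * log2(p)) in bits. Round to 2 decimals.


Computing entropy H = -sum(p_i * log2(p_i)):
  s1: p = 46/98 = 0.4694, -p*log2(p) = 0.5122
  s2: p = 19/98 = 0.1939, -p*log2(p) = 0.4589
  s3: p = 5/98 = 0.0510, -p*log2(p) = 0.2190
  s4: p = 28/98 = 0.2857, -p*log2(p) = 0.5164
H = sum of terms = 1.7065
Rounded to 2 decimals: 1.71

1.71


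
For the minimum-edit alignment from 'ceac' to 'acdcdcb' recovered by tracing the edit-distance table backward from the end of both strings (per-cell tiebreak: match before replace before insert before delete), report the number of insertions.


Edit distance = 5. Backtracking from cell (4, 7) with preference match > replace > insert > delete,
then listing the resulting alignment 'ceac' -> 'acdcdcb' left to right:
  Step 1: insert 'a' [insertion #1]
  Step 2: keep 'c'
  Step 3: insert 'd' [insertion #2]
  Step 4: replace e->c
  Step 5: replace a->d
  Step 6: keep 'c'
  Step 7: insert 'b' [insertion #3]
Total insertions: 3

3


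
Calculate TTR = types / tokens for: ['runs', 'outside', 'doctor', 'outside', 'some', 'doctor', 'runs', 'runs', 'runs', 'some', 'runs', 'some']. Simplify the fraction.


Tokens: 12
Unique types: ('doctor', 'outside', 'runs', 'some') = 4
TTR = 4/12
Simplify: divide both by 4 -> 1/3
TTR = 1/3

1/3


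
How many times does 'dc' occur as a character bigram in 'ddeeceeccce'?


Scanning 'ddeeceeccce' for bigram 'dc':
  Position 0: 'dd' -> no
  Position 1: 'de' -> no
  Position 2: 'ee' -> no
  Position 3: 'ec' -> no
  Position 4: 'ce' -> no
  Position 5: 'ee' -> no
  Position 6: 'ec' -> no
  Position 7: 'cc' -> no
  Position 8: 'cc' -> no
  Position 9: 'ce' -> no
Total matches: 0

0


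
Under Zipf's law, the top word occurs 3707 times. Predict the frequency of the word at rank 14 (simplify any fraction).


Zipf's law: freq(rank) = f1 / rank
f1 = 3707, rank = 14
freq = 3707 / 14
GCD(3707, 14) = 1
Simplified: 3707/14

3707/14


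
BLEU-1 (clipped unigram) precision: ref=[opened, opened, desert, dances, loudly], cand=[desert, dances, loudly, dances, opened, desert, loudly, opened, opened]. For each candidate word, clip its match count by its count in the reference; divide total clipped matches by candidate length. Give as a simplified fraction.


Reference word counts: {'dances': 1, 'desert': 1, 'loudly': 1, 'opened': 2}
Checking each candidate word (with clipping):
  'desert' -> in reference (ref count 1, used 1/1) -> match (matches: 1)
  'dances' -> in reference (ref count 1, used 1/1) -> match (matches: 2)
  'loudly' -> in reference (ref count 1, used 1/1) -> match (matches: 3)
  'dances' -> ref count 1 already used up (1/1) -> clipped, no match (matches: 3)
  'opened' -> in reference (ref count 2, used 1/2) -> match (matches: 4)
  'desert' -> ref count 1 already used up (1/1) -> clipped, no match (matches: 4)
  'loudly' -> ref count 1 already used up (1/1) -> clipped, no match (matches: 4)
  'opened' -> in reference (ref count 2, used 2/2) -> match (matches: 5)
  'opened' -> ref count 2 already used up (2/2) -> clipped, no match (matches: 5)
Clipped matches: 5, Candidate length: 9
Precision = 5/9

5/9


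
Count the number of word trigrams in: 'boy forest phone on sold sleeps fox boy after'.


Word trigrams from [9] words:
  Trigram 1: (boy forest phone)
  Trigram 2: (forest phone on)
  Trigram 3: (phone on sold)
  Trigram 4: (on sold sleeps)
  Trigram 5: (sold sleeps fox)
  Trigram 6: (sleeps fox boy)
  Trigram 7: (fox boy after)
Total word trigrams: 9 - 2 = 7

7


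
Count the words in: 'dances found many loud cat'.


Counting words by splitting on spaces:
  Word 1: 'dances'
  Word 2: 'found'
  Word 3: 'many'
  Word 4: 'loud'
  Word 5: 'cat'
Total words: 5

5


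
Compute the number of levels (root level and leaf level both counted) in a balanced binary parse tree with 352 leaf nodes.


In a balanced binary tree with n leaves the deepest leaf is ceil(log2(n)) edges below the root,
so counting node levels inclusive of root and leaves gives ceil(log2(n)) + 1 levels.
log2(352) = 8.4594
ceil(8.4594) = 9
levels = 9 + 1 = 10

10


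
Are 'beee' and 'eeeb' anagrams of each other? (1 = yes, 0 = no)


Sort characters of 'beee': 'beee'
Sort characters of 'eeeb': 'beee'
Sorted forms match -> they ARE anagrams
Result: 1

1


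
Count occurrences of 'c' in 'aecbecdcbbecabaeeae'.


Scanning 'aecbecdcbbecabaeeae' for 'c':
  Position 2: 'c' -> MATCH (count: 1)
  Position 5: 'c' -> MATCH (count: 2)
  Position 7: 'c' -> MATCH (count: 3)
  Position 11: 'c' -> MATCH (count: 4)
Total occurrences of 'c': 4

4


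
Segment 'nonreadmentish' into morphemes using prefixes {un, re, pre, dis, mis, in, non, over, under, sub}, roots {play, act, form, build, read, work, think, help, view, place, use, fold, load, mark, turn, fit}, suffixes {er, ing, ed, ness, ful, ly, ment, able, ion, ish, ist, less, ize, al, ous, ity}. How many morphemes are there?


Segmenting 'nonreadmentish' against the inventory:
  'non' -> prefix (morpheme 1)
  'read' -> root (morpheme 2)
  'ment' -> suffix (morpheme 3)
  'ish' -> suffix (morpheme 4)
Total morphemes: 4

4


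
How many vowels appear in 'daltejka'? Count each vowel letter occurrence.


Scanning each character of 'daltejka':
  Position 1: 'd' -> consonant (running count: 0)
  Position 2: 'a' -> vowel (running count: 1)
  Position 3: 'l' -> consonant (running count: 1)
  Position 4: 't' -> consonant (running count: 1)
  Position 5: 'e' -> vowel (running count: 2)
  Position 6: 'j' -> consonant (running count: 2)
  Position 7: 'k' -> consonant (running count: 2)
  Position 8: 'a' -> vowel (running count: 3)
Total vowels: 3

3


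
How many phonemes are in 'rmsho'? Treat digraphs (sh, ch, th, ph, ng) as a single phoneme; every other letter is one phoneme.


Parsing 'rmsho' greedily, digraphs first:
  'r' -> consonant phoneme (phonemes so far: 1)
  'm' -> consonant phoneme (phonemes so far: 2)
  'sh' -> digraph (1 consonant phoneme) (phonemes so far: 3)
  'o' -> vowel phoneme (phonemes so far: 4)
Total phonemes: 4

4


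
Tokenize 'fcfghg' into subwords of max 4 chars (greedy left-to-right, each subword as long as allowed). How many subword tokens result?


'fcfghg' has 6 characters.
Chunking with max size 4:
  Chunk 1: 'fcfg' (positions 0-3)
  Chunk 2: 'hg' (positions 4-5)
Total chunks: ceil(6 / 4) = 2

2


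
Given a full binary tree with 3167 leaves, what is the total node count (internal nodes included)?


Leaf nodes (terminals): 3167
Internal nodes = n - 1 = 3167 - 1 = 3166
Total = leaves + internal = 3167 + 3166 = 6333

6333


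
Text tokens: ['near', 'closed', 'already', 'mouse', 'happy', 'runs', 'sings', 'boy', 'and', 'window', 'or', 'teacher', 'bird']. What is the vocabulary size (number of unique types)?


Listing all tokens and tracking unique types:
  Token 1: 'near' -> NEW (unique so far: 1)
  Token 2: 'closed' -> NEW (unique so far: 2)
  Token 3: 'already' -> NEW (unique so far: 3)
  Token 4: 'mouse' -> NEW (unique so far: 4)
  Token 5: 'happy' -> NEW (unique so far: 5)
  Token 6: 'runs' -> NEW (unique so far: 6)
  Token 7: 'sings' -> NEW (unique so far: 7)
  Token 8: 'boy' -> NEW (unique so far: 8)
  Token 9: 'and' -> NEW (unique so far: 9)
  Token 10: 'window' -> NEW (unique so far: 10)
  Token 11: 'or' -> NEW (unique so far: 11)
  Token 12: 'teacher' -> NEW (unique so far: 12)
  Token 13: 'bird' -> NEW (unique so far: 13)
Unique types: ('already', 'and', 'bird', 'boy', 'closed', 'happy', 'mouse', 'near', 'or', 'runs', 'sings', 'teacher', 'window')
Vocabulary size: 13

13


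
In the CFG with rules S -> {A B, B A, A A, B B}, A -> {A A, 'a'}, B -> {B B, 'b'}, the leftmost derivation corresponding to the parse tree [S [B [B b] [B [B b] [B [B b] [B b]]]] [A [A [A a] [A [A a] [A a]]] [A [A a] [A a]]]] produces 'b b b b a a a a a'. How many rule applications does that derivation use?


Every bracketed nonterminal node [X ...] in the tree is produced by exactly one rule application.
Reading the tree off as a leftmost derivation:
  Step 1: S  =>  B A   (applied S -> B A)
  Step 2: B A  =>  B B A   (applied B -> B B)
  Step 3: B B A  =>  b B A   (applied B -> b)
  Step 4: b B A  =>  b B B A   (applied B -> B B)
  Step 5: b B B A  =>  b b B A   (applied B -> b)
  Step 6: b b B A  =>  b b B B A   (applied B -> B B)
  Step 7: b b B B A  =>  b b b B A   (applied B -> b)
  Step 8: b b b B A  =>  b b b b A   (applied B -> b)
  Step 9: b b b b A  =>  b b b b A A   (applied A -> A A)
  Step 10: b b b b A A  =>  b b b b A A A   (applied A -> A A)
  Step 11: b b b b A A A  =>  b b b b a A A   (applied A -> a)
  Step 12: b b b b a A A  =>  b b b b a A A A   (applied A -> A A)
  Step 13: b b b b a A A A  =>  b b b b a a A A   (applied A -> a)
  Step 14: b b b b a a A A  =>  b b b b a a a A   (applied A -> a)
  Step 15: b b b b a a a A  =>  b b b b a a a A A   (applied A -> A A)
  Step 16: b b b b a a a A A  =>  b b b b a a a a A   (applied A -> a)
  Step 17: b b b b a a a a A  =>  b b b b a a a a a   (applied A -> a)
Final yield: b b b b a a a a a
Total rewrite steps: 17

17


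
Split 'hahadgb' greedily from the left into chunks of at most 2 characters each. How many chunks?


'hahadgb' has 7 characters.
Chunking with max size 2:
  Chunk 1: 'ha' (positions 0-1)
  Chunk 2: 'ha' (positions 2-3)
  Chunk 3: 'dg' (positions 4-5)
  Chunk 4: 'b' (positions 6-6)
Total chunks: ceil(7 / 2) = 4

4


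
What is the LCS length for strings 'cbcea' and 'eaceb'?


DP table for LCS of 'cbcea' and 'eaceb':
       e  a  c  e  b
    0  0  0  0  0  0
  c 0  0  0  1  1  1
  b 0  0  0  1  1  2
  c 0  0  0  1  1  2
  e 0  1  1  1  2  2
  a 0  1  2  2  2  2
LCS: 'cb'
LCS length = 2

2


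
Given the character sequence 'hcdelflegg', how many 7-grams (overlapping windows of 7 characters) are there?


String 'hcdelflegg' has length L = 10.
Number of overlapping n-grams = L - n + 1
Substituting: 10 - 7 + 1 = 4

4


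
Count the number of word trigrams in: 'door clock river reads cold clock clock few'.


Word trigrams from [8] words:
  Trigram 1: (door clock river)
  Trigram 2: (clock river reads)
  Trigram 3: (river reads cold)
  Trigram 4: (reads cold clock)
  Trigram 5: (cold clock clock)
  Trigram 6: (clock clock few)
Total word trigrams: 8 - 2 = 6

6


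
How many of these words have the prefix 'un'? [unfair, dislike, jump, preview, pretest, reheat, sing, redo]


Checking each word for prefix 'un':
  'unfair' -> YES, starts with 'un' (count: 1)
  'dislike' -> no (count: 1)
  'jump' -> no (count: 1)
  'preview' -> no (count: 1)
  'pretest' -> no (count: 1)
  'reheat' -> no (count: 1)
  'sing' -> no (count: 1)
  'redo' -> no (count: 1)
Total with prefix 'un': 1

1


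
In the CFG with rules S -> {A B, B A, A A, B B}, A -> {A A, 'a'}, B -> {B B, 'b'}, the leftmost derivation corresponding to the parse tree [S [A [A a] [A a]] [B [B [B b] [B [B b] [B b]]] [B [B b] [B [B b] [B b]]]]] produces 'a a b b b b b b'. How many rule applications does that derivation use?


Every bracketed nonterminal node [X ...] in the tree is produced by exactly one rule application.
Reading the tree off as a leftmost derivation:
  Step 1: S  =>  A B   (applied S -> A B)
  Step 2: A B  =>  A A B   (applied A -> A A)
  Step 3: A A B  =>  a A B   (applied A -> a)
  Step 4: a A B  =>  a a B   (applied A -> a)
  Step 5: a a B  =>  a a B B   (applied B -> B B)
  Step 6: a a B B  =>  a a B B B   (applied B -> B B)
  Step 7: a a B B B  =>  a a b B B   (applied B -> b)
  Step 8: a a b B B  =>  a a b B B B   (applied B -> B B)
  Step 9: a a b B B B  =>  a a b b B B   (applied B -> b)
  Step 10: a a b b B B  =>  a a b b b B   (applied B -> b)
  Step 11: a a b b b B  =>  a a b b b B B   (applied B -> B B)
  Step 12: a a b b b B B  =>  a a b b b b B   (applied B -> b)
  Step 13: a a b b b b B  =>  a a b b b b B B   (applied B -> B B)
  Step 14: a a b b b b B B  =>  a a b b b b b B   (applied B -> b)
  Step 15: a a b b b b b B  =>  a a b b b b b b   (applied B -> b)
Final yield: a a b b b b b b
Total rewrite steps: 15

15


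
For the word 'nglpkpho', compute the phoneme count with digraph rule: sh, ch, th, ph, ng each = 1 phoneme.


Parsing 'nglpkpho' greedily, digraphs first:
  'ng' -> digraph (1 consonant phoneme) (phonemes so far: 1)
  'l' -> consonant phoneme (phonemes so far: 2)
  'p' -> consonant phoneme (phonemes so far: 3)
  'k' -> consonant phoneme (phonemes so far: 4)
  'ph' -> digraph (1 consonant phoneme) (phonemes so far: 5)
  'o' -> vowel phoneme (phonemes so far: 6)
Total phonemes: 6

6


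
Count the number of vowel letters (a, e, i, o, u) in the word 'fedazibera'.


Scanning each character of 'fedazibera':
  Position 1: 'f' -> consonant (running count: 0)
  Position 2: 'e' -> vowel (running count: 1)
  Position 3: 'd' -> consonant (running count: 1)
  Position 4: 'a' -> vowel (running count: 2)
  Position 5: 'z' -> consonant (running count: 2)
  Position 6: 'i' -> vowel (running count: 3)
  Position 7: 'b' -> consonant (running count: 3)
  Position 8: 'e' -> vowel (running count: 4)
  Position 9: 'r' -> consonant (running count: 4)
  Position 10: 'a' -> vowel (running count: 5)
Total vowels: 5

5


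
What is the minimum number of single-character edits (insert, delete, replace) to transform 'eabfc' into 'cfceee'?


Building DP table for s1='eabfc' (len 5) and s2='cfceee' (len 6):
       c  f  c  e  e  e
    0  1  2  3  4  5  6
  e 1  1  2  3  3  4  5
  a 2  2  2  3  4  4  5
  b 3  3  3  3  4  5  5
  f 4  4  3  4  4  5  6
  c 5  4  4  3  4  5  6
Edit distance = dp[5][6] = 6

6


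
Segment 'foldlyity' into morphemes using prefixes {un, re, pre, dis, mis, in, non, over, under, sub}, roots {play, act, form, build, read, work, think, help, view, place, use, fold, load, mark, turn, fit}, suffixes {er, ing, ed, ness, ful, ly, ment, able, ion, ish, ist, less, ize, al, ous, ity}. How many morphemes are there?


Segmenting 'foldlyity' against the inventory:
  'fold' -> root (morpheme 1)
  'ly' -> suffix (morpheme 2)
  'ity' -> suffix (morpheme 3)
Total morphemes: 3

3


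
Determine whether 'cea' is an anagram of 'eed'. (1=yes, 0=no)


Sort characters of 'cea': 'ace'
Sort characters of 'eed': 'dee'
Sorted forms differ -> they are NOT anagrams
Result: 0

0


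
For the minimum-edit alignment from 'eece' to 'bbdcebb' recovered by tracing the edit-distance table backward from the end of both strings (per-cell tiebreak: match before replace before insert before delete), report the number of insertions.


Edit distance = 5. Backtracking from cell (4, 7) with preference match > replace > insert > delete,
then listing the resulting alignment 'eece' -> 'bbdcebb' left to right:
  Step 1: insert 'b' [insertion #1]
  Step 2: replace e->b
  Step 3: replace e->d
  Step 4: keep 'c'
  Step 5: keep 'e'
  Step 6: insert 'b' [insertion #2]
  Step 7: insert 'b' [insertion #3]
Total insertions: 3

3


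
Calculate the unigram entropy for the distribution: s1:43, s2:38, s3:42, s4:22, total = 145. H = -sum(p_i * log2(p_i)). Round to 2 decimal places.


Computing entropy H = -sum(p_i * log2(p_i)):
  s1: p = 43/145 = 0.2966, -p*log2(p) = 0.5200
  s2: p = 38/145 = 0.2621, -p*log2(p) = 0.5063
  s3: p = 42/145 = 0.2897, -p*log2(p) = 0.5178
  s4: p = 22/145 = 0.1517, -p*log2(p) = 0.4128
H = sum of terms = 1.9569
Rounded to 2 decimals: 1.96

1.96


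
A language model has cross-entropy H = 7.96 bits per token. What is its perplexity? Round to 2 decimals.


Perplexity formula: PP = 2^H
H = 7.96
PP = 2^7.96
Decompose: 2^7.96 = 2^7 * 2^0.96
2^7 = 128, 2^0.96 ~ 1.9453099
PP ~ 128 * 1.9453099 = 248.9996672
Rounded to 2 decimals: 249.00

249.00


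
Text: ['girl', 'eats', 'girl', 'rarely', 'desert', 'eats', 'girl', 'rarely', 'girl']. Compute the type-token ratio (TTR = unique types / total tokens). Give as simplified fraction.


Tokens: 9
Unique types: ('desert', 'eats', 'girl', 'rarely') = 4
TTR = 4/9
Already in lowest terms.

4/9


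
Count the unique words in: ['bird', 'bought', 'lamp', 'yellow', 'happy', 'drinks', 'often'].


Listing all tokens and tracking unique types:
  Token 1: 'bird' -> NEW (unique so far: 1)
  Token 2: 'bought' -> NEW (unique so far: 2)
  Token 3: 'lamp' -> NEW (unique so far: 3)
  Token 4: 'yellow' -> NEW (unique so far: 4)
  Token 5: 'happy' -> NEW (unique so far: 5)
  Token 6: 'drinks' -> NEW (unique so far: 6)
  Token 7: 'often' -> NEW (unique so far: 7)
Unique types: ('bird', 'bought', 'drinks', 'happy', 'lamp', 'often', 'yellow')
Vocabulary size: 7

7


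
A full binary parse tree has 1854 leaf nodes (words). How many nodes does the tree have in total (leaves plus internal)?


Leaf nodes (terminals): 1854
Internal nodes = n - 1 = 1854 - 1 = 1853
Total = leaves + internal = 1854 + 1853 = 3707

3707


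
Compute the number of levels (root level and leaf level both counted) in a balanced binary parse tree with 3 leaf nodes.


In a balanced binary tree with n leaves the deepest leaf is ceil(log2(n)) edges below the root,
so counting node levels inclusive of root and leaves gives ceil(log2(n)) + 1 levels.
log2(3) = 1.5850
ceil(1.5850) = 2
levels = 2 + 1 = 3

3


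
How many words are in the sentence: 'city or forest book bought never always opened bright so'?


Counting words by splitting on spaces:
  Word 1: 'city'
  Word 2: 'or'
  Word 3: 'forest'
  Word 4: 'book'
  Word 5: 'bought'
  Word 6: 'never'
  Word 7: 'always'
  Word 8: 'opened'
  Word 9: 'bright'
  Word 10: 'so'
Total words: 10

10


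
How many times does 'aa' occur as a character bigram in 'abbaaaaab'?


Scanning 'abbaaaaab' for bigram 'aa':
  Position 0: 'ab' -> no
  Position 1: 'bb' -> no
  Position 2: 'ba' -> no
  Position 3: 'aa' -> MATCH
  Position 4: 'aa' -> MATCH
  Position 5: 'aa' -> MATCH
  Position 6: 'aa' -> MATCH
  Position 7: 'ab' -> no
Total matches: 4

4


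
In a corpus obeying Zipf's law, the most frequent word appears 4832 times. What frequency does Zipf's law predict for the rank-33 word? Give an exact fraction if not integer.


Zipf's law: freq(rank) = f1 / rank
f1 = 4832, rank = 33
freq = 4832 / 33
GCD(4832, 33) = 1
Simplified: 4832/33

4832/33


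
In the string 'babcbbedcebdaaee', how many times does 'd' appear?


Scanning 'babcbbedcebdaaee' for 'd':
  Position 7: 'd' -> MATCH (count: 1)
  Position 11: 'd' -> MATCH (count: 2)
Total occurrences of 'd': 2

2


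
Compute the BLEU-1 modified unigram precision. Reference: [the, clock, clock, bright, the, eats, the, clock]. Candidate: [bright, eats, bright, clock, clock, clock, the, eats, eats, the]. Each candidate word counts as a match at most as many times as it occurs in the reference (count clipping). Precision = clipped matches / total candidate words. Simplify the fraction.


Reference word counts: {'bright': 1, 'clock': 3, 'eats': 1, 'the': 3}
Checking each candidate word (with clipping):
  'bright' -> in reference (ref count 1, used 1/1) -> match (matches: 1)
  'eats' -> in reference (ref count 1, used 1/1) -> match (matches: 2)
  'bright' -> ref count 1 already used up (1/1) -> clipped, no match (matches: 2)
  'clock' -> in reference (ref count 3, used 1/3) -> match (matches: 3)
  'clock' -> in reference (ref count 3, used 2/3) -> match (matches: 4)
  'clock' -> in reference (ref count 3, used 3/3) -> match (matches: 5)
  'the' -> in reference (ref count 3, used 1/3) -> match (matches: 6)
  'eats' -> ref count 1 already used up (1/1) -> clipped, no match (matches: 6)
  'eats' -> ref count 1 already used up (1/1) -> clipped, no match (matches: 6)
  'the' -> in reference (ref count 3, used 2/3) -> match (matches: 7)
Clipped matches: 7, Candidate length: 10
Precision = 7/10

7/10


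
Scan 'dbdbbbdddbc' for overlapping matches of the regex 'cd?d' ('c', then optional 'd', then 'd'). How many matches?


Pattern: cd?d means 'c', then optional 'd', then 'd'.
Scanning 'dbdbbbdddbc' position-by-position:
  Pos 0: window 'dbd' -> no
  Pos 1: window 'bdb' -> no
  Pos 2: window 'dbb' -> no
  Pos 3: window 'bbb' -> no
  Pos 4: window 'bbd' -> no
  Pos 5: window 'bdd' -> no
  Pos 6: window 'ddd' -> no
  Pos 7: window 'ddb' -> no
  Pos 8: window 'dbc' -> no
  Pos 9: window 'bc' -> no
  Pos 10: window 'c' -> no
Total matches: 0

0


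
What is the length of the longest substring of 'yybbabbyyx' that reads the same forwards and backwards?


Scanning 'yybbabbyyx' for palindromic substrings.
Substring at positions 0-8: 'yybbabbyy'.
Check: reverse('yybbabbyy') = 'yybbabbyy' -> palindrome confirmed.
Neighbouring characters ('-' / 'x') break symmetry, so it cannot extend further.
No longer palindromic substring exists; longest length = 9

9


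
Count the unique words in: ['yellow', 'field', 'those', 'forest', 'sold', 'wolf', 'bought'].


Listing all tokens and tracking unique types:
  Token 1: 'yellow' -> NEW (unique so far: 1)
  Token 2: 'field' -> NEW (unique so far: 2)
  Token 3: 'those' -> NEW (unique so far: 3)
  Token 4: 'forest' -> NEW (unique so far: 4)
  Token 5: 'sold' -> NEW (unique so far: 5)
  Token 6: 'wolf' -> NEW (unique so far: 6)
  Token 7: 'bought' -> NEW (unique so far: 7)
Unique types: ('bought', 'field', 'forest', 'sold', 'those', 'wolf', 'yellow')
Vocabulary size: 7

7


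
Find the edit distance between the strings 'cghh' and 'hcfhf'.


Building DP table for s1='cghh' (len 4) and s2='hcfhf' (len 5):
       h  c  f  h  f
    0  1  2  3  4  5
  c 1  1  1  2  3  4
  g 2  2  2  2  3  4
  h 3  2  3  3  2  3
  h 4  3  3  4  3  3
Edit distance = dp[4][5] = 3

3


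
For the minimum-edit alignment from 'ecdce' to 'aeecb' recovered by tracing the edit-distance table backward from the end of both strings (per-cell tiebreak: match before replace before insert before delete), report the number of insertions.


Edit distance = 4. Backtracking from cell (5, 5) with preference match > replace > insert > delete,
then listing the resulting alignment 'ecdce' -> 'aeecb' left to right:
  Step 1: replace e->a
  Step 2: replace c->e
  Step 3: replace d->e
  Step 4: keep 'c'
  Step 5: replace e->b
Total insertions: 0

0


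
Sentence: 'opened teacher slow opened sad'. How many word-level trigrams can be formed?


Word trigrams from [5] words:
  Trigram 1: (opened teacher slow)
  Trigram 2: (teacher slow opened)
  Trigram 3: (slow opened sad)
Total word trigrams: 5 - 2 = 3

3


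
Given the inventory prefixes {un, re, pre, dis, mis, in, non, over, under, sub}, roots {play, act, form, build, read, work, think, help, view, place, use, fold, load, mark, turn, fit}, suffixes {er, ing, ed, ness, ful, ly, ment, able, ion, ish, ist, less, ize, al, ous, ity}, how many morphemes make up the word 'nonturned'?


Segmenting 'nonturned' against the inventory:
  'non' -> prefix (morpheme 1)
  'turn' -> root (morpheme 2)
  'ed' -> suffix (morpheme 3)
Total morphemes: 3

3
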